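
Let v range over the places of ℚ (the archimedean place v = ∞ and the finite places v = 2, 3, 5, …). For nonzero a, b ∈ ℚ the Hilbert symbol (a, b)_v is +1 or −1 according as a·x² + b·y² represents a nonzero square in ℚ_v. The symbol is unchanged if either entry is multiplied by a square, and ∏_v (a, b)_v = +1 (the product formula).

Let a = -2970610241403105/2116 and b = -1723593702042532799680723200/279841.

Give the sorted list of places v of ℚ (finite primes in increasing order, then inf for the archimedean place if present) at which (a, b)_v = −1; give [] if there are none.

[2, 5, 17, 37, 41, inf]

(a, b) ≡ (-1645945, -17) mod (ℚ^×)²; places V = {2, 3, 5, 7, 17, 23, 31, 37, 41, ∞}.
(a,b)_7: α=5, u≡1; β=6, v≡2 (mod 7); (1|7)=+1, (2|7)=+1; sign (−1)^0·+1^6·+1^5 = +1.
(a,b)_3: α=2, u≡2; β=6, v≡1 (mod 3); (2|3)=-1, (1|3)=+1; sign (−1)^0·-1^6·+1^2 = +1.
(a,b)_23: α=-2, u≡4; β=-4, v≡1 (mod 23); (4|23)=+1, (1|23)=+1; sign (−1)^0·+1^-4·+1^-2 = +1.
(a,b)_31: α=1, u≡14; β=2, v≡16 (mod 31); (14|31)=+1, (16|31)=+1; sign (−1)^0·+1^2·+1^1 = +1.
(a,b)_41: α=1, u≡3; β=2, v≡26 (mod 41); (3|41)=-1, (26|41)=-1; sign (−1)^0·-1^2·-1^1 = -1.
(a,b)_5: α=1, u≡4; β=2, v≡2 (mod 5); (4|5)=+1, (2|5)=-1; sign (−1)^0·+1^2·-1^1 = -1.
(a,b)_37: α=1, u≡34; β=2, v≡29 (mod 37); (34|37)=+1, (29|37)=-1; sign (−1)^0·+1^2·-1^1 = -1.
(a,b)_∞: sgn(-1645945)=−, sgn(-17)=−, so -1.
(a,b)_17: α=4, u≡3; β=5, v≡16 (mod 17); (3|17)=-1, (16|17)=+1; sign (−1)^0·-1^5·+1^4 = -1.
(a,b)_2: α=-2, β=8; u≡7, v≡7 (mod 8); ε(u)ε(v)=1·1, αω(v)=-2·0, βω(u)=8·0; sum ≡ 1  ⇒  -1.
Ram(-1645945, -17) = {2, 5, 17, 37, 41, ∞}; no ℚ_2-point on the conic.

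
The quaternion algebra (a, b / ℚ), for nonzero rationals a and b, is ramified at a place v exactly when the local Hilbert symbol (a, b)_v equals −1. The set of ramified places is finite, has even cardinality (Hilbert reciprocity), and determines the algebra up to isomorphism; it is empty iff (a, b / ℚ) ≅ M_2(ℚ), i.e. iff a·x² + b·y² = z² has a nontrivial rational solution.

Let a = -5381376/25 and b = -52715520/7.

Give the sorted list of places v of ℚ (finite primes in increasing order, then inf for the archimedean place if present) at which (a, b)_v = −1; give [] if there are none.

Mod squares: a ≡ -429, b ≡ -10010. Check v ∈ {∞, 2, 3, 5, 7, 11, 13}.
v=2: v_2(a)=8, v_2(b)=13; units ≡ 3, 3 (mod 8); ε·ε+αω+βω = 1·1+8·1+13·1 ≡ 0  ⇒  (a,b)_2 = +1.
v=∞: -429 < 0 and -10010 < 0  ⇒  (a,b)_∞ = -1.
v=3: a=3^1·(≡1), b=3^2·(≡1) mod 3; (1|3)=+1, (1|3)=+1; (−1)^{1·2·1}·(+1)^2·(+1)^1 = +1.
v=7: a=7^2·(≡5), b=7^-1·(≡3) mod 7; (5|7)=-1, (3|7)=-1; (−1)^{2·-1·3}·(-1)^-1·(-1)^2 = -1.
v=11: a=11^1·(≡3), b=11^1·(≡4) mod 11; (3|11)=+1, (4|11)=+1; (−1)^{1·1·5}·(+1)^1·(+1)^1 = -1.
v=13: a=13^1·(≡6), b=13^1·(≡9) mod 13; (6|13)=-1, (9|13)=+1; (−1)^{1·1·6}·(-1)^1·(+1)^1 = -1.
v=5: a=5^-2·(≡4), b=5^1·(≡3) mod 5; (4|5)=+1, (3|5)=-1; (−1)^{-2·1·2}·(+1)^1·(-1)^-2 = +1.
Ram(-429, -10010) = {7, 11, 13, ∞}; no ℚ_7-point on the conic.

[7, 11, 13, inf]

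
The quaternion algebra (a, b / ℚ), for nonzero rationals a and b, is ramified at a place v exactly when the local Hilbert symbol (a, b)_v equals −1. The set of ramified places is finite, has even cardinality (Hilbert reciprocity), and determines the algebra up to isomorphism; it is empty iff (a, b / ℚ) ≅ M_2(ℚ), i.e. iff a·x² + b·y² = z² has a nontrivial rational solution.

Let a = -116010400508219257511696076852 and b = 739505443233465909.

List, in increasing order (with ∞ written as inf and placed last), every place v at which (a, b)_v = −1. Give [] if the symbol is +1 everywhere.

[29, 31]

Mod squares: a ≡ -253, b ≡ 351509. Check v ∈ {∞, 2, 3, 7, 11, 13, 17, 23, 29, 31}.
v=17: a=17^2·(≡1), b=17^1·(≡14) mod 17; (1|17)=+1, (14|17)=-1; (−1)^{2·1·8}·(+1)^1·(-1)^2 = +1.
v=29: a=29^2·(≡19), b=29^1·(≡7) mod 29; (19|29)=-1, (7|29)=+1; (−1)^{2·1·14}·(-1)^1·(+1)^2 = -1.
v=3: a=3^6·(≡2), b=3^4·(≡2) mod 3; (2|3)=-1, (2|3)=-1; (−1)^{6·4·1}·(-1)^4·(-1)^6 = +1.
v=31: a=31^2·(≡30), b=31^1·(≡13) mod 31; (30|31)=-1, (13|31)=-1; (−1)^{2·1·15}·(-1)^1·(-1)^2 = -1.
v=23: a=23^5·(≡18), b=23^3·(≡7) mod 23; (18|23)=+1, (7|23)=-1; (−1)^{5·3·11}·(+1)^3·(-1)^5 = +1.
v=2: v_2(a)=2, v_2(b)=0; units ≡ 3, 5 (mod 8); ε·ε+αω+βω = 1·0+2·1+0·1 ≡ 0  ⇒  (a,b)_2 = +1.
v=∞: -253 < 0 and 351509 > 0  ⇒  (a,b)_∞ = +1.
v=13: a=13^2·(≡11), b=13^2·(≡7) mod 13; (11|13)=-1, (7|13)=-1; (−1)^{2·2·6}·(-1)^2·(-1)^2 = +1.
v=11: a=11^3·(≡8), b=11^2·(≡5) mod 11; (8|11)=-1, (5|11)=+1; (−1)^{3·2·5}·(-1)^2·(+1)^3 = +1.
v=7: a=7^6·(≡6), b=7^4·(≡2) mod 7; (6|7)=-1, (2|7)=+1; (−1)^{6·4·3}·(-1)^4·(+1)^6 = +1.
Ram(-253, 351509) = {29, 31}; no ℚ_29-point on the conic.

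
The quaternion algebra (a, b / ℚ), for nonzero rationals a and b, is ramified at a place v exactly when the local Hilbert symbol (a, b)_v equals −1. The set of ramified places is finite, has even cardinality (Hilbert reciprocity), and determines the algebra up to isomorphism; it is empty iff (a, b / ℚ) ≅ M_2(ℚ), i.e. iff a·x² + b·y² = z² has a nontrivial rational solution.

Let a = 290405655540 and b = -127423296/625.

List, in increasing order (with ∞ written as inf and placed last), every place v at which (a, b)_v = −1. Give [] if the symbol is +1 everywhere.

[3, 17]

Mod squares: a ≡ 1365, b ≡ -1309. Check v ∈ {∞, 2, 3, 5, 7, 11, 13, 17}.
v=7: a=7^1·(≡3), b=7^1·(≡2) mod 7; (3|7)=-1, (2|7)=+1; (−1)^{1·1·3}·(-1)^1·(+1)^1 = +1.
v=2: v_2(a)=2, v_2(b)=6; units ≡ 5, 3 (mod 8); ε·ε+αω+βω = 0·1+2·1+6·1 ≡ 0  ⇒  (a,b)_2 = +1.
v=17: a=17^2·(≡14), b=17^1·(≡13) mod 17; (14|17)=-1, (13|17)=+1; (−1)^{2·1·8}·(-1)^1·(+1)^2 = -1.
v=3: a=3^3·(≡2), b=3^2·(≡2) mod 3; (2|3)=-1, (2|3)=-1; (−1)^{3·2·1}·(-1)^2·(-1)^3 = -1.
v=13: a=13^3·(≡3), b=13^2·(≡3) mod 13; (3|13)=+1, (3|13)=+1; (−1)^{3·2·6}·(+1)^2·(+1)^3 = +1.
v=11: a=11^2·(≡3), b=11^1·(≡6) mod 11; (3|11)=+1, (6|11)=-1; (−1)^{2·1·5}·(+1)^1·(-1)^2 = +1.
v=∞: 1365 > 0 and -1309 < 0  ⇒  (a,b)_∞ = +1.
v=5: a=5^1·(≡3), b=5^-4·(≡4) mod 5; (3|5)=-1, (4|5)=+1; (−1)^{1·-4·2}·(-1)^-4·(+1)^1 = +1.
Ram(1365, -1309) = {3, 17}; no ℚ_3-point on the conic.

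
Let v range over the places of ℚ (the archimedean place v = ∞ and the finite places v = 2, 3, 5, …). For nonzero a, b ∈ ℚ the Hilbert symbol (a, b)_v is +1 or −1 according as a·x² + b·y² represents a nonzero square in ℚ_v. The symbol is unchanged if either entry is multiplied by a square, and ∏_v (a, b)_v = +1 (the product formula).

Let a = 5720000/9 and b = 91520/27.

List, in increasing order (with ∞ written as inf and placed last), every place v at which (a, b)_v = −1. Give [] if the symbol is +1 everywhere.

(a, b) ≡ (143, 4290) mod (ℚ^×)²; places V = {2, 3, 5, 11, 13, ∞}.
(a,b)_11: α=1, u≡7; β=1, v≡3 (mod 11); (7|11)=-1, (3|11)=+1; sign (−1)^1·-1^1·+1^1 = +1.
(a,b)_3: α=-2, u≡2; β=-3, v≡2 (mod 3); (2|3)=-1, (2|3)=-1; sign (−1)^0·-1^-3·-1^-2 = -1.
(a,b)_∞: sgn(143)=+, sgn(4290)=+, so +1.
(a,b)_5: α=4, u≡3; β=1, v≡2 (mod 5); (3|5)=-1, (2|5)=-1; sign (−1)^0·-1^1·-1^4 = -1.
(a,b)_13: α=1, u≡6; β=1, v≡7 (mod 13); (6|13)=-1, (7|13)=-1; sign (−1)^0·-1^1·-1^1 = +1.
(a,b)_2: α=6, β=7; u≡7, v≡1 (mod 8); ε(u)ε(v)=1·0, αω(v)=6·0, βω(u)=7·0; sum ≡ 0  ⇒  +1.
|Ram(143, 4290)| = 2, even; anisotropic at {3, 5}.

[3, 5]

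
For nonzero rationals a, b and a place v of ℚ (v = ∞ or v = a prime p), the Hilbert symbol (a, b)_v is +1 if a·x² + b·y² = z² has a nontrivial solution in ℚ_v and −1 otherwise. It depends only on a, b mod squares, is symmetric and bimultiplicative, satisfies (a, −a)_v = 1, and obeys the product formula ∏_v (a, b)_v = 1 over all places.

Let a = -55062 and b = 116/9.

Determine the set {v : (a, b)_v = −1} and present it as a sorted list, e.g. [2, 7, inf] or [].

[2, 19]

Mod squares: a ≡ -6118, b ≡ 29. Check v ∈ {∞, 2, 3, 7, 19, 23, 29}.
v=3: a=3^2·(≡2), b=3^-2·(≡2) mod 3; (2|3)=-1, (2|3)=-1; (−1)^{2·-2·1}·(-1)^-2·(-1)^2 = +1.
v=29: a=29^0·(≡9), b=29^1·(≡23) mod 29; (9|29)=+1, (23|29)=+1; (−1)^{0·1·14}·(+1)^1·(+1)^0 = +1.
v=2: v_2(a)=1, v_2(b)=2; units ≡ 5, 5 (mod 8); ε·ε+αω+βω = 0·0+1·1+2·1 ≡ 1  ⇒  (a,b)_2 = -1.
v=19: a=19^1·(≡9), b=19^0·(≡15) mod 19; (9|19)=+1, (15|19)=-1; (−1)^{1·0·9}·(+1)^0·(-1)^1 = -1.
v=23: a=23^1·(≡21), b=23^0·(≡18) mod 23; (21|23)=-1, (18|23)=+1; (−1)^{1·0·11}·(-1)^0·(+1)^1 = +1.
v=∞: -6118 < 0 and 29 > 0  ⇒  (a,b)_∞ = +1.
v=7: a=7^1·(≡2), b=7^0·(≡2) mod 7; (2|7)=+1, (2|7)=+1; (−1)^{1·0·3}·(+1)^0·(+1)^1 = +1.
(-6118, 29 / ℚ) ramifies at {2, 19}: a division algebra.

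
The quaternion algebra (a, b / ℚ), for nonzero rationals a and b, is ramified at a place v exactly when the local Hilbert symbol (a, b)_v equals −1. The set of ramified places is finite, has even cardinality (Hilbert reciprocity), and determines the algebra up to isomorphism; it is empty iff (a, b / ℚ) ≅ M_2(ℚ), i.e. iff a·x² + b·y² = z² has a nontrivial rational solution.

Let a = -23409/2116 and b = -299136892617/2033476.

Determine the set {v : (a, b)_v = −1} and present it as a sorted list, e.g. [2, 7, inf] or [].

Mod squares: a ≡ -1, b ≡ -17. Check v ∈ {∞, 2, 3, 17, 23, 31}.
v=2: v_2(a)=-2, v_2(b)=-2; units ≡ 7, 7 (mod 8); ε·ε+αω+βω = 1·1+-2·0+-2·0 ≡ 1  ⇒  (a,b)_2 = -1.
v=∞: -1 < 0 and -17 < 0  ⇒  (a,b)_∞ = -1.
v=23: a=23^-2·(≡7), b=23^-2·(≡16) mod 23; (7|23)=-1, (16|23)=+1; (−1)^{-2·-2·11}·(-1)^-2·(+1)^-2 = +1.
v=3: a=3^4·(≡2), b=3^6·(≡1) mod 3; (2|3)=-1, (1|3)=+1; (−1)^{4·6·1}·(-1)^6·(+1)^4 = +1.
v=17: a=17^2·(≡9), b=17^7·(≡9) mod 17; (9|17)=+1, (9|17)=+1; (−1)^{2·7·8}·(+1)^7·(+1)^2 = +1.
v=31: a=31^0·(≡15), b=31^-2·(≡7) mod 31; (15|31)=-1, (7|31)=+1; (−1)^{0·-2·15}·(-1)^-2·(+1)^0 = +1.
(-1, -17 / ℚ) ramifies at {2, ∞}: a division algebra.

[2, inf]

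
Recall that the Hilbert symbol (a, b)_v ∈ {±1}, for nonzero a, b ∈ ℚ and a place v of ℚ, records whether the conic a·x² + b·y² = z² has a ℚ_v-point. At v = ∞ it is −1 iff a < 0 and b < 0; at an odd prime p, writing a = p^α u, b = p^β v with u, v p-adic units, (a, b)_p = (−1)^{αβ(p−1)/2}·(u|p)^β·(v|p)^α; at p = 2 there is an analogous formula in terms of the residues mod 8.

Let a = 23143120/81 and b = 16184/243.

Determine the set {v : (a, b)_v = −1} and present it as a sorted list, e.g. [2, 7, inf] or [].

(a, b) ≡ (5005, 42) mod (ℚ^×)²; places V = {2, 3, 5, 7, 11, 13, 17, ∞}.
(a,b)_2: α=4, β=3; u≡5, v≡5 (mod 8); ε(u)ε(v)=0·0, αω(v)=4·1, βω(u)=3·1; sum ≡ 1  ⇒  -1.
(a,b)_13: α=1, u≡11; β=0, v≡10 (mod 13); (11|13)=-1, (10|13)=+1; sign (−1)^0·-1^0·+1^1 = +1.
(a,b)_7: α=1, u≡1; β=1, v≡6 (mod 7); (1|7)=+1, (6|7)=-1; sign (−1)^1·+1^1·-1^1 = +1.
(a,b)_∞: sgn(5005)=+, sgn(42)=+, so +1.
(a,b)_17: α=2, u≡6; β=2, v≡1 (mod 17); (6|17)=-1, (1|17)=+1; sign (−1)^0·-1^2·+1^2 = +1.
(a,b)_11: α=1, u≡4; β=0, v≡3 (mod 11); (4|11)=+1, (3|11)=+1; sign (−1)^0·+1^0·+1^1 = +1.
(a,b)_3: α=-4, u≡1; β=-5, v≡2 (mod 3); (1|3)=+1, (2|3)=-1; sign (−1)^0·+1^-5·-1^-4 = +1.
(a,b)_5: α=1, u≡4; β=0, v≡3 (mod 5); (4|5)=+1, (3|5)=-1; sign (−1)^0·+1^0·-1^1 = -1.
Ram(5005, 42) = {2, 5}; no ℚ_2-point on the conic.

[2, 5]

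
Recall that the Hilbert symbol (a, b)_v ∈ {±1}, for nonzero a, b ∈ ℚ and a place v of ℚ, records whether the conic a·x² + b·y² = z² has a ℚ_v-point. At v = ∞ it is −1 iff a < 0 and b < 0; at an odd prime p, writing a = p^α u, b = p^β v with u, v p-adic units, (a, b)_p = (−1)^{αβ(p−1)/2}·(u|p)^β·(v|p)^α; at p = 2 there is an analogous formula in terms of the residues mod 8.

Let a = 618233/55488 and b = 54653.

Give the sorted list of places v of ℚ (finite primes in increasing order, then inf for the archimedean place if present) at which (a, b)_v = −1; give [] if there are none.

Mod squares: a ≡ 37851, b ≡ 54653. Check v ∈ {∞, 2, 3, 7, 11, 17, 31, 37, 41, 43}.
v=11: a=11^1·(≡1), b=11^0·(≡5) mod 11; (1|11)=+1, (5|11)=+1; (−1)^{1·0·5}·(+1)^0·(+1)^1 = +1.
v=7: a=7^2·(≡4), b=7^0·(≡4) mod 7; (4|7)=+1, (4|7)=+1; (−1)^{2·0·3}·(+1)^0·(+1)^2 = +1.
v=37: a=37^1·(≡29), b=37^0·(≡4) mod 37; (29|37)=-1, (4|37)=+1; (−1)^{1·0·18}·(-1)^0·(+1)^1 = +1.
v=31: a=31^1·(≡26), b=31^1·(≡27) mod 31; (26|31)=-1, (27|31)=-1; (−1)^{1·1·15}·(-1)^1·(-1)^1 = -1.
v=17: a=17^-2·(≡9), b=17^0·(≡15) mod 17; (9|17)=+1, (15|17)=+1; (−1)^{-2·0·8}·(+1)^0·(+1)^-2 = +1.
v=41: a=41^0·(≡16), b=41^1·(≡21) mod 41; (16|41)=+1, (21|41)=+1; (−1)^{0·1·20}·(+1)^1·(+1)^0 = +1.
v=3: a=3^-1·(≡2), b=3^0·(≡2) mod 3; (2|3)=-1, (2|3)=-1; (−1)^{-1·0·1}·(-1)^0·(-1)^-1 = -1.
v=43: a=43^0·(≡6), b=43^1·(≡24) mod 43; (6|43)=+1, (24|43)=+1; (−1)^{0·1·21}·(+1)^1·(+1)^0 = +1.
v=∞: 37851 > 0 and 54653 > 0  ⇒  (a,b)_∞ = +1.
v=2: v_2(a)=-6, v_2(b)=0; units ≡ 3, 5 (mod 8); ε·ε+αω+βω = 1·0+-6·1+0·1 ≡ 0  ⇒  (a,b)_2 = +1.
(37851, 54653 / ℚ) ramifies at {3, 31}: a division algebra.

[3, 31]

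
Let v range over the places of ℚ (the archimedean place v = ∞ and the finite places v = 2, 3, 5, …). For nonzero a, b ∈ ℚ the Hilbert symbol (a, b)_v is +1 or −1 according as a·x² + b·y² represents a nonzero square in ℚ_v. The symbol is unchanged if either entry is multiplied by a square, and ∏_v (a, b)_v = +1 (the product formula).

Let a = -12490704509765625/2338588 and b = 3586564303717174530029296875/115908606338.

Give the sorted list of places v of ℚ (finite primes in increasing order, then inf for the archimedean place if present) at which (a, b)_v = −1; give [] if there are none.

[3, 5]

(a, b) ≡ (-15015, 1430) mod (ℚ^×)²; places V = {2, 3, 5, 7, 11, 13, 17, ∞}.
(a,b)_5: α=9, u≡2; β=19, v≡4 (mod 5); (2|5)=-1, (4|5)=+1; sign (−1)^0·-1^19·+1^9 = -1.
(a,b)_2: α=-2, β=-1; u≡1, v≡3 (mod 8); ε(u)ε(v)=0·1, αω(v)=-2·1, βω(u)=-1·0; sum ≡ 0  ⇒  +1.
(a,b)_17: α=-4, u≡15; β=-6, v≡1 (mod 17); (15|17)=+1, (1|17)=+1; sign (−1)^0·+1^-6·+1^-4 = +1.
(a,b)_11: α=3, u≡10; β=5, v≡4 (mod 11); (10|11)=-1, (4|11)=+1; sign (−1)^1·-1^5·+1^3 = +1.
(a,b)_∞: sgn(-15015)=−, sgn(1430)=+, so +1.
(a,b)_7: α=-1, u≡2; β=-4, v≡2 (mod 7); (2|7)=+1, (2|7)=+1; sign (−1)^0·+1^-4·+1^-1 = +1.
(a,b)_13: α=3, u≡11; β=3, v≡6 (mod 13); (11|13)=-1, (6|13)=-1; sign (−1)^0·-1^3·-1^3 = +1.
(a,b)_3: α=7, u≡2; β=12, v≡2 (mod 3); (2|3)=-1, (2|3)=-1; sign (−1)^0·-1^12·-1^7 = -1.
(-15015, 1430 / ℚ) ramifies at {3, 5}: a division algebra.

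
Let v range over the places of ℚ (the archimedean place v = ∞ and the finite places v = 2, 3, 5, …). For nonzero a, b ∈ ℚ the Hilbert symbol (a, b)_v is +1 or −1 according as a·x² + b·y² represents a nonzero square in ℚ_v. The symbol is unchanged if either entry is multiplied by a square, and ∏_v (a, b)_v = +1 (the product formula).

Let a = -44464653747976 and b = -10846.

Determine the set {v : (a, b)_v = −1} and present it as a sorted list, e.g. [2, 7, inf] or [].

(a, b) ≡ (-7714, -10846) mod (ℚ^×)²; places V = {2, 7, 11, 17, 19, 29, ∞}.
(a,b)_2: α=3, β=1; u≡7, v≡1 (mod 8); ε(u)ε(v)=1·0, αω(v)=3·0, βω(u)=1·0; sum ≡ 0  ⇒  +1.
(a,b)_∞: sgn(-7714)=−, sgn(-10846)=−, so -1.
(a,b)_7: α=3, u≡1; β=0, v≡4 (mod 7); (1|7)=+1, (4|7)=+1; sign (−1)^0·+1^0·+1^3 = +1.
(a,b)_19: α=1, u≡10; β=0, v≡3 (mod 19); (10|19)=-1, (3|19)=-1; sign (−1)^0·-1^0·-1^1 = -1.
(a,b)_29: α=3, u≡28; β=1, v≡3 (mod 29); (28|29)=+1, (3|29)=-1; sign (−1)^0·+1^1·-1^3 = -1.
(a,b)_11: α=2, u≡2; β=1, v≡4 (mod 11); (2|11)=-1, (4|11)=+1; sign (−1)^0·-1^1·+1^2 = -1.
(a,b)_17: α=2, u≡15; β=1, v≡8 (mod 17); (15|17)=+1, (8|17)=+1; sign (−1)^0·+1^1·+1^2 = +1.
|Ram(-7714, -10846)| = 4, even; anisotropic at {11, 19, 29, ∞}.

[11, 19, 29, inf]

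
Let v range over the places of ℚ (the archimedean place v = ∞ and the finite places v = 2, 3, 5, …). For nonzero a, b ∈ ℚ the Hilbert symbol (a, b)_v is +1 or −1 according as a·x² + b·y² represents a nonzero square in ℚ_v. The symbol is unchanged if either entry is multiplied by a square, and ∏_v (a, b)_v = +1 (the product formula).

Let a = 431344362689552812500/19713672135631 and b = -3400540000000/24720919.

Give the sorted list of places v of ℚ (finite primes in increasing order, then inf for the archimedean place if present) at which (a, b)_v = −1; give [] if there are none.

(a, b) ≡ (993395, -26354185) mod (ℚ^×)²; places V = {2, 3, 5, 7, 11, 13, 17, 19, 29, 31, 41, 47, ∞}.
(a,b)_2: α=2, β=8; u≡3, v≡7 (mod 8); ε(u)ε(v)=1·1, αω(v)=2·0, βω(u)=8·1; sum ≡ 1  ⇒  -1.
(a,b)_3: α=2, u≡2; β=0, v≡2 (mod 3); (2|3)=-1, (2|3)=-1; sign (−1)^0·-1^0·-1^2 = +1.
(a,b)_31: α=-1, u≡21; β=-1, v≡2 (mod 31); (21|31)=-1, (2|31)=+1; sign (−1)^1·-1^-1·+1^-1 = +1.
(a,b)_41: α=2, u≡7; β=1, v≡3 (mod 41); (7|41)=-1, (3|41)=-1; sign (−1)^0·-1^1·-1^2 = -1.
(a,b)_7: α=6, u≡1; β=0, v≡3 (mod 7); (1|7)=+1, (3|7)=-1; sign (−1)^0·+1^0·-1^6 = +1.
(a,b)_29: α=1, u≡24; β=1, v≡21 (mod 29); (24|29)=+1, (21|29)=-1; sign (−1)^0·+1^1·-1^1 = -1.
(a,b)_∞: sgn(993395)=+, sgn(-26354185)=−, so +1.
(a,b)_47: α=-4, u≡27; β=-2, v≡13 (mod 47); (27|47)=+1, (13|47)=-1; sign (−1)^0·+1^-2·-1^-4 = +1.
(a,b)_13: α=1, u≡1; β=1, v≡3 (mod 13); (1|13)=+1, (3|13)=+1; sign (−1)^0·+1^1·+1^1 = +1.
(a,b)_19: α=-4, u≡3; β=-2, v≡2 (mod 19); (3|19)=-1, (2|19)=-1; sign (−1)^0·-1^-2·-1^-4 = +1.
(a,b)_5: α=7, u≡1; β=7, v≡2 (mod 5); (1|5)=+1, (2|5)=-1; sign (−1)^0·+1^7·-1^7 = -1.
(a,b)_11: α=2, u≡2; β=1, v≡5 (mod 11); (2|11)=-1, (5|11)=+1; sign (−1)^0·-1^1·+1^2 = -1.
(a,b)_17: α=1, u≡11; β=0, v≡3 (mod 17); (11|17)=-1, (3|17)=-1; sign (−1)^0·-1^0·-1^1 = -1.
Ram(993395, -26354185) = {2, 5, 11, 17, 29, 41}; no ℚ_2-point on the conic.

[2, 5, 11, 17, 29, 41]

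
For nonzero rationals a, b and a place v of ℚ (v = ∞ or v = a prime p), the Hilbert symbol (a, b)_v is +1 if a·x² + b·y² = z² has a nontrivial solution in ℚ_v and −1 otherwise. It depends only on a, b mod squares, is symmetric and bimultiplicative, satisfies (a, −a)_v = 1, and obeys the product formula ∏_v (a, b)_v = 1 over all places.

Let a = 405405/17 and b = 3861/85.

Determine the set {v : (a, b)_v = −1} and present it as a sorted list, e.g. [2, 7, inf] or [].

[3, 13]

Mod squares: a ≡ 85085, b ≡ 36465. Check v ∈ {∞, 2, 3, 5, 7, 11, 13, 17}.
v=3: a=3^4·(≡2), b=3^3·(≡2) mod 3; (2|3)=-1, (2|3)=-1; (−1)^{4·3·1}·(-1)^3·(-1)^4 = -1.
v=13: a=13^1·(≡6), b=13^1·(≡9) mod 13; (6|13)=-1, (9|13)=+1; (−1)^{1·1·6}·(-1)^1·(+1)^1 = -1.
v=5: a=5^1·(≡3), b=5^-1·(≡3) mod 5; (3|5)=-1, (3|5)=-1; (−1)^{1·-1·2}·(-1)^-1·(-1)^1 = +1.
v=7: a=7^1·(≡6), b=7^0·(≡4) mod 7; (6|7)=-1, (4|7)=+1; (−1)^{1·0·3}·(-1)^0·(+1)^1 = +1.
v=2: v_2(a)=0, v_2(b)=0; units ≡ 5, 1 (mod 8); ε·ε+αω+βω = 0·0+0·0+0·1 ≡ 0  ⇒  (a,b)_2 = +1.
v=11: a=11^1·(≡10), b=11^1·(≡4) mod 11; (10|11)=-1, (4|11)=+1; (−1)^{1·1·5}·(-1)^1·(+1)^1 = +1.
v=17: a=17^-1·(≡6), b=17^-1·(≡14) mod 17; (6|17)=-1, (14|17)=-1; (−1)^{-1·-1·8}·(-1)^-1·(-1)^-1 = +1.
v=∞: 85085 > 0 and 36465 > 0  ⇒  (a,b)_∞ = +1.
(85085, 36465 / ℚ) ramifies at {3, 13}: a division algebra.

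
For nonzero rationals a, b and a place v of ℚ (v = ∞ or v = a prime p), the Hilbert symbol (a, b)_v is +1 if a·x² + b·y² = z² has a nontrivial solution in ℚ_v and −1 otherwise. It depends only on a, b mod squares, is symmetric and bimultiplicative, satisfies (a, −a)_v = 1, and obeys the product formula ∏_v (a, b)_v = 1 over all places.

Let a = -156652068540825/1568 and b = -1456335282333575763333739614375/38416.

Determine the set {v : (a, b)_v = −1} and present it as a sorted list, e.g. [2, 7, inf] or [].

[11, 19, 31, inf]

(a, b) ≡ (-1910099906, -4807) mod (ℚ^×)²; places V = {2, 3, 5, 7, 11, 13, 17, 19, 23, 29, 31, ∞}.
(a,b)_13: α=1, u≡12; β=2, v≡12 (mod 13); (12|13)=+1, (12|13)=+1; sign (−1)^0·+1^2·+1^1 = +1.
(a,b)_19: α=1, u≡18; β=3, v≡3 (mod 19); (18|19)=-1, (3|19)=-1; sign (−1)^1·-1^3·-1^1 = -1.
(a,b)_∞: sgn(-1910099906)=−, sgn(-4807)=−, so -1.
(a,b)_29: α=1, u≡10; β=2, v≡25 (mod 29); (10|29)=-1, (25|29)=+1; sign (−1)^0·-1^2·+1^1 = +1.
(a,b)_2: α=-5, β=-4; u≡7, v≡1 (mod 8); ε(u)ε(v)=1·0, αω(v)=-5·0, βω(u)=-4·0; sum ≡ 0  ⇒  +1.
(a,b)_31: α=1, u≡7; β=2, v≡6 (mod 31); (7|31)=+1, (6|31)=-1; sign (−1)^0·+1^2·-1^1 = -1.
(a,b)_23: α=1, u≡16; β=3, v≡14 (mod 23); (16|23)=+1, (14|23)=-1; sign (−1)^1·+1^3·-1^1 = +1.
(a,b)_17: α=1, u≡4; β=2, v≡13 (mod 17); (4|17)=+1, (13|17)=+1; sign (−1)^0·+1^2·+1^1 = +1.
(a,b)_5: α=2, u≡4; β=4, v≡2 (mod 5); (4|5)=+1, (2|5)=-1; sign (−1)^0·+1^4·-1^2 = +1.
(a,b)_3: α=8, u≡1; β=12, v≡2 (mod 3); (1|3)=+1, (2|3)=-1; sign (−1)^0·+1^12·-1^8 = +1.
(a,b)_11: α=1, u≡5; β=3, v≡1 (mod 11); (5|11)=+1, (1|11)=+1; sign (−1)^1·+1^3·+1^1 = -1.
(a,b)_7: α=-2, u≡6; β=-4, v≡4 (mod 7); (6|7)=-1, (4|7)=+1; sign (−1)^0·-1^-4·+1^-2 = +1.
Ram(-1910099906, -4807) = {11, 19, 31, ∞}; no ℚ_11-point on the conic.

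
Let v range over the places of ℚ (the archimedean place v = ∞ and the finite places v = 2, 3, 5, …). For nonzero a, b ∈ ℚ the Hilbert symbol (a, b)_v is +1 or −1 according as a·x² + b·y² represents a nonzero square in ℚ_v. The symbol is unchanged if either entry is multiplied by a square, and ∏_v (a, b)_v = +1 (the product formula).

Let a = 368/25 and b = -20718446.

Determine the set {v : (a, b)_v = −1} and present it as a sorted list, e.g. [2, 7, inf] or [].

[23, 47]

(a, b) ≡ (23, -15134) mod (ℚ^×)²; places V = {2, 5, 7, 23, 37, 47, ∞}.
(a,b)_47: α=0, u≡26; β=1, v≡42 (mod 47); (26|47)=-1, (42|47)=+1; sign (−1)^0·-1^1·+1^0 = -1.
(a,b)_7: α=0, u≡1; β=1, v≡4 (mod 7); (1|7)=+1, (4|7)=+1; sign (−1)^0·+1^1·+1^0 = +1.
(a,b)_37: α=0, u≡31; β=2, v≡36 (mod 37); (31|37)=-1, (36|37)=+1; sign (−1)^0·-1^2·+1^0 = +1.
(a,b)_23: α=1, u≡8; β=1, v≡16 (mod 23); (8|23)=+1, (16|23)=+1; sign (−1)^1·+1^1·+1^1 = -1.
(a,b)_∞: sgn(23)=+, sgn(-15134)=−, so +1.
(a,b)_2: α=4, β=1; u≡7, v≡1 (mod 8); ε(u)ε(v)=1·0, αω(v)=4·0, βω(u)=1·0; sum ≡ 0  ⇒  +1.
(a,b)_5: α=-2, u≡3; β=0, v≡4 (mod 5); (3|5)=-1, (4|5)=+1; sign (−1)^0·-1^0·+1^-2 = +1.
|Ram(23, -15134)| = 2, even; anisotropic at {23, 47}.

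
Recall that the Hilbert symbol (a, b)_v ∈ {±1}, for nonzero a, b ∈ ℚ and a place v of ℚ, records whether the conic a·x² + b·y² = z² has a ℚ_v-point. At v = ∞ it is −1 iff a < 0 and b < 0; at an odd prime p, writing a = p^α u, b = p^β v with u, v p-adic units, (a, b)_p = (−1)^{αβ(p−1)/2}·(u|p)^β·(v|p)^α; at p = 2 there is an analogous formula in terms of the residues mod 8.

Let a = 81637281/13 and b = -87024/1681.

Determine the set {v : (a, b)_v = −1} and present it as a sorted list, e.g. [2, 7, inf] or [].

[3, 11, 13, 19]

(a, b) ≡ (117920517, -111) mod (ℚ^×)²; places V = {2, 3, 7, 11, 13, 17, 19, 23, 37, 41, ∞}.
(a,b)_19: α=1, u≡3; β=0, v≡8 (mod 19); (3|19)=-1, (8|19)=-1; sign (−1)^0·-1^0·-1^1 = -1.
(a,b)_3: α=3, u≡2; β=1, v≡2 (mod 3); (2|3)=-1, (2|3)=-1; sign (−1)^1·-1^1·-1^3 = -1.
(a,b)_17: α=1, u≡13; β=0, v≡9 (mod 17); (13|17)=+1, (9|17)=+1; sign (−1)^0·+1^0·+1^1 = +1.
(a,b)_37: α=1, u≡25; β=1, v≡1 (mod 37); (25|37)=+1, (1|37)=+1; sign (−1)^0·+1^1·+1^1 = +1.
(a,b)_13: α=-1, u≡11; β=0, v≡6 (mod 13); (11|13)=-1, (6|13)=-1; sign (−1)^0·-1^0·-1^-1 = -1.
(a,b)_7: α=0, u≡2; β=2, v≡2 (mod 7); (2|7)=+1, (2|7)=+1; sign (−1)^0·+1^2·+1^0 = +1.
(a,b)_2: α=0, β=4; u≡5, v≡1 (mod 8); ε(u)ε(v)=0·0, αω(v)=0·0, βω(u)=4·1; sum ≡ 0  ⇒  +1.
(a,b)_11: α=1, u≡7; β=0, v≡7 (mod 11); (7|11)=-1, (7|11)=-1; sign (−1)^0·-1^0·-1^1 = -1.
(a,b)_∞: sgn(117920517)=+, sgn(-111)=−, so +1.
(a,b)_41: α=0, u≡29; β=-2, v≡19 (mod 41); (29|41)=-1, (19|41)=-1; sign (−1)^0·-1^-2·-1^0 = +1.
(a,b)_23: α=1, u≡12; β=0, v≡4 (mod 23); (12|23)=+1, (4|23)=+1; sign (−1)^0·+1^0·+1^1 = +1.
(117920517, -111 / ℚ) ramifies at {3, 11, 13, 19}: a division algebra.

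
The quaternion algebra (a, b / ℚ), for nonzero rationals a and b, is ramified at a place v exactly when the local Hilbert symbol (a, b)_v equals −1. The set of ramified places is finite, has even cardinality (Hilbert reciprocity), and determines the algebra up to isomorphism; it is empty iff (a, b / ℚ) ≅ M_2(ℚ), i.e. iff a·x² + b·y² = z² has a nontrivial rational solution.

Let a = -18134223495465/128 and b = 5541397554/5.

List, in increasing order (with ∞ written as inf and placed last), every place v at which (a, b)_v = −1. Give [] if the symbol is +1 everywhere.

[2, 17]

(a, b) ≡ (-3570, 330) mod (ℚ^×)²; places V = {2, 3, 5, 7, 11, 17, ∞}.
(a,b)_7: α=5, u≡2; β=4, v≡1 (mod 7); (2|7)=+1, (1|7)=+1; sign (−1)^0·+1^4·+1^5 = +1.
(a,b)_3: α=1, u≡1; β=1, v≡2 (mod 3); (1|3)=+1, (2|3)=-1; sign (−1)^1·+1^1·-1^1 = +1.
(a,b)_17: α=3, u≡6; β=2, v≡7 (mod 17); (6|17)=-1, (7|17)=-1; sign (−1)^0·-1^2·-1^3 = -1.
(a,b)_11: α=4, u≡4; β=3, v≡2 (mod 11); (4|11)=+1, (2|11)=-1; sign (−1)^0·+1^3·-1^4 = +1.
(a,b)_∞: sgn(-3570)=−, sgn(330)=+, so +1.
(a,b)_2: α=-7, β=1; u≡7, v≡5 (mod 8); ε(u)ε(v)=1·0, αω(v)=-7·1, βω(u)=1·0; sum ≡ 1  ⇒  -1.
(a,b)_5: α=1, u≡4; β=-1, v≡4 (mod 5); (4|5)=+1, (4|5)=+1; sign (−1)^0·+1^-1·+1^1 = +1.
|Ram(-3570, 330)| = 2, even; anisotropic at {2, 17}.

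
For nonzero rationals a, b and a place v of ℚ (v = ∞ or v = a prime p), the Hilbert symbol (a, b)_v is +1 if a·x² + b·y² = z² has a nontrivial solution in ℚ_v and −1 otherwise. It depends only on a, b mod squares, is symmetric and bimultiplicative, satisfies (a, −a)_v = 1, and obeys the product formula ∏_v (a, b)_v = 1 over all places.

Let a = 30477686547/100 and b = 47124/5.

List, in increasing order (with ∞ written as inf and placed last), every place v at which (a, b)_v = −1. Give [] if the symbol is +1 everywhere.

[3, 5, 7, 17]

(a, b) ≡ (3, 6545) mod (ℚ^×)²; places V = {2, 3, 5, 7, 11, 17, ∞}.
(a,b)_11: α=4, u≡5; β=1, v≡1 (mod 11); (5|11)=+1, (1|11)=+1; sign (−1)^0·+1^1·+1^4 = +1.
(a,b)_3: α=1, u≡1; β=2, v≡2 (mod 3); (1|3)=+1, (2|3)=-1; sign (−1)^0·+1^2·-1^1 = -1.
(a,b)_5: α=-2, u≡3; β=-1, v≡4 (mod 5); (3|5)=-1, (4|5)=+1; sign (−1)^0·-1^-1·+1^-2 = -1.
(a,b)_2: α=-2, β=2; u≡3, v≡1 (mod 8); ε(u)ε(v)=1·0, αω(v)=-2·0, βω(u)=2·1; sum ≡ 0  ⇒  +1.
(a,b)_∞: sgn(3)=+, sgn(6545)=+, so +1.
(a,b)_17: α=2, u≡10; β=1, v≡7 (mod 17); (10|17)=-1, (7|17)=-1; sign (−1)^0·-1^1·-1^2 = -1.
(a,b)_7: α=4, u≡5; β=1, v≡1 (mod 7); (5|7)=-1, (1|7)=+1; sign (−1)^0·-1^1·+1^4 = -1.
(3, 6545 / ℚ) ramifies at {3, 5, 7, 17}: a division algebra.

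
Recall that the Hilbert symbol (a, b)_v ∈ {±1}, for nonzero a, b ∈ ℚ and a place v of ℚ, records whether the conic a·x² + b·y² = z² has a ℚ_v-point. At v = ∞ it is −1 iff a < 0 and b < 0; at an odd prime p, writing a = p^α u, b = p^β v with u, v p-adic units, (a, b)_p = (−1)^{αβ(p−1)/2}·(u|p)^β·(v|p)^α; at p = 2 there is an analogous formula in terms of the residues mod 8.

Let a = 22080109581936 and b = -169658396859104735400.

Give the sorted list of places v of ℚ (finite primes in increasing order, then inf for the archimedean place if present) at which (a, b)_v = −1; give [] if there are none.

[2, 7, 23, 41]

(a, b) ≡ (391, -29274) mod (ℚ^×)²; places V = {2, 3, 5, 7, 13, 17, 23, 41, ∞}.
(a,b)_7: α=2, u≡3; β=1, v≡2 (mod 7); (3|7)=-1, (2|7)=+1; sign (−1)^0·-1^1·+1^2 = -1.
(a,b)_13: α=0, u≡3; β=2, v≡8 (mod 13); (3|13)=+1, (8|13)=-1; sign (−1)^0·+1^2·-1^0 = +1.
(a,b)_3: α=4, u≡1; β=7, v≡1 (mod 3); (1|3)=+1, (1|3)=+1; sign (−1)^0·+1^7·+1^4 = +1.
(a,b)_17: α=1, u≡5; β=1, v≡10 (mod 17); (5|17)=-1, (10|17)=-1; sign (−1)^0·-1^1·-1^1 = +1.
(a,b)_2: α=4, β=3; u≡7, v≡3 (mod 8); ε(u)ε(v)=1·1, αω(v)=4·1, βω(u)=3·0; sum ≡ 1  ⇒  -1.
(a,b)_∞: sgn(391)=+, sgn(-29274)=−, so +1.
(a,b)_23: α=3, u≡11; β=4, v≡5 (mod 23); (11|23)=-1, (5|23)=-1; sign (−1)^0·-1^4·-1^3 = -1.
(a,b)_41: α=2, u≡30; β=3, v≡27 (mod 41); (30|41)=-1, (27|41)=-1; sign (−1)^0·-1^3·-1^2 = -1.
(a,b)_5: α=0, u≡1; β=2, v≡4 (mod 5); (1|5)=+1, (4|5)=+1; sign (−1)^0·+1^2·+1^0 = +1.
(391, -29274 / ℚ) ramifies at {2, 7, 23, 41}: a division algebra.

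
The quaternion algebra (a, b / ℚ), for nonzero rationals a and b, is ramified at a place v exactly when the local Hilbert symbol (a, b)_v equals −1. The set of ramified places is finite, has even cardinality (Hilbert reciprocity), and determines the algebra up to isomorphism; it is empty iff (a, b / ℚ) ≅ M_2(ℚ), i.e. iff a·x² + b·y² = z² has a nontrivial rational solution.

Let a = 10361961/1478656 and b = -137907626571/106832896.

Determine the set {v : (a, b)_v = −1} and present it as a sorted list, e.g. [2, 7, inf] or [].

(a, b) ≡ (1, -11) mod (ℚ^×)²; places V = {2, 3, 11, 13, 17, 19, 29, 37, ∞}.
(a,b)_2: α=-12, β=-10; u≡1, v≡5 (mod 8); ε(u)ε(v)=0·0, αω(v)=-12·1, βω(u)=-10·0; sum ≡ 0  ⇒  +1.
(a,b)_19: α=-2, u≡11; β=-2, v≡15 (mod 19); (11|19)=+1, (15|19)=-1; sign (−1)^0·+1^-2·-1^-2 = +1.
(a,b)_11: α=0, u≡9; β=3, v≡10 (mod 11); (9|11)=+1, (10|11)=-1; sign (−1)^0·+1^3·-1^0 = +1.
(a,b)_29: α=2, u≡28; β=2, v≡2 (mod 29); (28|29)=+1, (2|29)=-1; sign (−1)^0·+1^2·-1^2 = +1.
(a,b)_37: α=2, u≡26; β=0, v≡36 (mod 37); (26|37)=+1, (36|37)=+1; sign (−1)^0·+1^0·+1^2 = +1.
(a,b)_13: α=0, u≡9; β=2, v≡7 (mod 13); (9|13)=+1, (7|13)=-1; sign (−1)^0·+1^2·-1^0 = +1.
(a,b)_17: α=0, u≡8; β=-2, v≡12 (mod 17); (8|17)=+1, (12|17)=-1; sign (−1)^0·+1^-2·-1^0 = +1.
(a,b)_∞: sgn(1)=+, sgn(-11)=−, so +1.
(a,b)_3: α=2, u≡1; β=6, v≡1 (mod 3); (1|3)=+1, (1|3)=+1; sign (−1)^0·+1^6·+1^2 = +1.
Ram(a, b) = ∅: the form 1·x² + -11·y² − z² is isotropic over every ℚ_v, so by Hasse–Minkowski it is isotropic over ℚ.

[]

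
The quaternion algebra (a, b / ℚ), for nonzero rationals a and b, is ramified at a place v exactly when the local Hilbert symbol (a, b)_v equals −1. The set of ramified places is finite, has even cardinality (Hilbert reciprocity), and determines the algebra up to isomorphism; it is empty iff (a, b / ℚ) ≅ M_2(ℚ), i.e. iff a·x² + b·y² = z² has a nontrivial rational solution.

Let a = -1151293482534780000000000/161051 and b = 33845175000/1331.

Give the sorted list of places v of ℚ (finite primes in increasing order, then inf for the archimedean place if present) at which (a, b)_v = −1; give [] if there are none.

Mod squares: a ≡ -418, b ≡ 16546530. Check v ∈ {∞, 2, 3, 5, 7, 11, 13, 19, 29}.
v=∞: -418 < 0 and 16546530 > 0  ⇒  (a,b)_∞ = +1.
v=11: a=11^-5·(≡2), b=11^-3·(≡10) mod 11; (2|11)=-1, (10|11)=-1; (−1)^{-5·-3·5}·(-1)^-3·(-1)^-5 = -1.
v=7: a=7^0·(≡2), b=7^1·(≡1) mod 7; (2|7)=+1, (1|7)=+1; (−1)^{0·1·3}·(+1)^1·(+1)^0 = +1.
v=2: v_2(a)=11, v_2(b)=3; units ≡ 7, 1 (mod 8); ε·ε+αω+βω = 1·0+11·0+3·0 ≡ 0  ⇒  (a,b)_2 = +1.
v=5: a=5^10·(≡3), b=5^5·(≡1) mod 5; (3|5)=-1, (1|5)=+1; (−1)^{10·5·2}·(-1)^5·(+1)^10 = -1.
v=29: a=29^2·(≡19), b=29^1·(≡24) mod 29; (19|29)=-1, (24|29)=+1; (−1)^{2·1·14}·(-1)^1·(+1)^2 = -1.
v=3: a=3^10·(≡2), b=3^3·(≡1) mod 3; (2|3)=-1, (1|3)=+1; (−1)^{10·3·1}·(-1)^3·(+1)^10 = -1.
v=13: a=13^2·(≡8), b=13^1·(≡7) mod 13; (8|13)=-1, (7|13)=-1; (−1)^{2·1·6}·(-1)^1·(-1)^2 = -1.
v=19: a=19^3·(≡7), b=19^1·(≡7) mod 19; (7|19)=+1, (7|19)=+1; (−1)^{3·1·9}·(+1)^1·(+1)^3 = -1.
Ram(-418, 16546530) = {3, 5, 11, 13, 19, 29}; no ℚ_3-point on the conic.

[3, 5, 11, 13, 19, 29]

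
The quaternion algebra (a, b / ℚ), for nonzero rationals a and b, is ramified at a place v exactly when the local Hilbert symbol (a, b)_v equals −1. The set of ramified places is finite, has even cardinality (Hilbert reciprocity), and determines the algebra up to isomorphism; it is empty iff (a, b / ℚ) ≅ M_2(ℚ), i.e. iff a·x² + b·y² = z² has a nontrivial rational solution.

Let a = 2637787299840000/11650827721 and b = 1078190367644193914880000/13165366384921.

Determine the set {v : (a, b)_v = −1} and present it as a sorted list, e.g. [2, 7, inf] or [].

[2, 7]

Mod squares: a ≡ 231, b ≡ 3. Check v ∈ {∞, 2, 3, 5, 7, 11, 13, 19, 23}.
v=23: a=23^-2·(≡13), b=23^-4·(≡4) mod 23; (13|23)=+1, (4|23)=+1; (−1)^{-2·-4·11}·(+1)^-4·(+1)^-2 = +1.
v=5: a=5^4·(≡4), b=5^4·(≡3) mod 5; (4|5)=+1, (3|5)=-1; (−1)^{4·4·2}·(+1)^4·(-1)^4 = +1.
v=2: v_2(a)=24, v_2(b)=40; units ≡ 7, 3 (mod 8); ε·ε+αω+βω = 1·1+24·1+40·0 ≡ 1  ⇒  (a,b)_2 = -1.
v=7: a=7^1·(≡5), b=7^2·(≡3) mod 7; (5|7)=-1, (3|7)=-1; (−1)^{1·2·3}·(-1)^2·(-1)^1 = -1.
v=19: a=19^-4·(≡15), b=19^-6·(≡3) mod 19; (15|19)=-1, (3|19)=-1; (−1)^{-4·-6·9}·(-1)^-6·(-1)^-4 = +1.
v=11: a=11^3·(≡7), b=11^4·(≡3) mod 11; (7|11)=-1, (3|11)=+1; (−1)^{3·4·5}·(-1)^4·(+1)^3 = +1.
v=3: a=3^3·(≡2), b=3^7·(≡1) mod 3; (2|3)=-1, (1|3)=+1; (−1)^{3·7·1}·(-1)^7·(+1)^3 = +1.
v=13: a=13^-2·(≡3), b=13^0·(≡1) mod 13; (3|13)=+1, (1|13)=+1; (−1)^{-2·0·6}·(+1)^0·(+1)^-2 = +1.
v=∞: 231 > 0 and 3 > 0  ⇒  (a,b)_∞ = +1.
Ram(231, 3) = {2, 7}; no ℚ_2-point on the conic.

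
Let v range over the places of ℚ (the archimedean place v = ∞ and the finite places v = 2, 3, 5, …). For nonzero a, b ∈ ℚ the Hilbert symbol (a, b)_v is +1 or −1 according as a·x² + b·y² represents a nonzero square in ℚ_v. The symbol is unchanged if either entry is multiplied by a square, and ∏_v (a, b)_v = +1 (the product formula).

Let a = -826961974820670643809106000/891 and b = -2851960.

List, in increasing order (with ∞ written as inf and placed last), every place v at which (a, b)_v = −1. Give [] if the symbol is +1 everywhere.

[11, 37, 41, inf]

Mod squares: a ≡ -49143215, b ≡ -712990. Check v ∈ {∞, 2, 3, 5, 7, 11, 19, 29, 31, 37, 41, 47}.
v=31: a=31^1·(≡27), b=31^0·(≡9) mod 31; (27|31)=-1, (9|31)=+1; (−1)^{1·0·15}·(-1)^0·(+1)^1 = +1.
v=5: a=5^3·(≡2), b=5^1·(≡3) mod 5; (2|5)=-1, (3|5)=-1; (−1)^{3·1·2}·(-1)^1·(-1)^3 = +1.
v=11: a=11^-1·(≡8), b=11^0·(≡10) mod 11; (8|11)=-1, (10|11)=-1; (−1)^{-1·0·5}·(-1)^0·(-1)^-1 = -1.
v=7: a=7^2·(≡5), b=7^0·(≡1) mod 7; (5|7)=-1, (1|7)=+1; (−1)^{2·0·3}·(-1)^0·(+1)^2 = +1.
v=3: a=3^-4·(≡1), b=3^0·(≡2) mod 3; (1|3)=+1, (2|3)=-1; (−1)^{-4·0·1}·(+1)^0·(-1)^-4 = +1.
v=19: a=19^1·(≡11), b=19^0·(≡16) mod 19; (11|19)=+1, (16|19)=+1; (−1)^{1·0·9}·(+1)^0·(+1)^1 = +1.
v=2: v_2(a)=4, v_2(b)=3; units ≡ 1, 1 (mod 8); ε·ε+αω+βω = 0·0+4·0+3·0 ≡ 0  ⇒  (a,b)_2 = +1.
v=47: a=47^4·(≡37), b=47^1·(≡44) mod 47; (37|47)=+1, (44|47)=-1; (−1)^{4·1·23}·(+1)^1·(-1)^4 = +1.
v=37: a=37^3·(≡24), b=37^1·(≡28) mod 37; (24|37)=-1, (28|37)=+1; (−1)^{3·1·18}·(-1)^1·(+1)^3 = -1.
v=41: a=41^3·(≡23), b=41^1·(≡17) mod 41; (23|41)=+1, (17|41)=-1; (−1)^{3·1·20}·(+1)^1·(-1)^3 = -1.
v=∞: -49143215 < 0 and -712990 < 0  ⇒  (a,b)_∞ = -1.
v=29: a=29^2·(≡12), b=29^0·(≡16) mod 29; (12|29)=-1, (16|29)=+1; (−1)^{2·0·14}·(-1)^0·(+1)^2 = +1.
Ram(-49143215, -712990) = {11, 37, 41, ∞}; no ℚ_11-point on the conic.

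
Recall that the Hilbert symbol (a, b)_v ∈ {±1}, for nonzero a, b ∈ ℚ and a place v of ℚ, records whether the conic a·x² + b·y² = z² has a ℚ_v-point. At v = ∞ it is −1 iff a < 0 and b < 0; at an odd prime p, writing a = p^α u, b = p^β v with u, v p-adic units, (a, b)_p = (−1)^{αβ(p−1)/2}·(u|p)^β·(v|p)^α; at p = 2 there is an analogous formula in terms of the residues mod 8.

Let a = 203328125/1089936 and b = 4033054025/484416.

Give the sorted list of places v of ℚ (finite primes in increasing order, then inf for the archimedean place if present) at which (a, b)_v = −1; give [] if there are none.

[7, 11]

(a, b) ≡ (77, 161) mod (ℚ^×)²; places V = {2, 3, 5, 7, 11, 13, 23, 29, ∞}.
(a,b)_29: α=-2, u≡14; β=-2, v≡4 (mod 29); (14|29)=-1, (4|29)=+1; sign (−1)^0·-1^-2·+1^-2 = +1.
(a,b)_2: α=-4, β=-6; u≡5, v≡1 (mod 8); ε(u)ε(v)=0·0, αω(v)=-4·0, βω(u)=-6·1; sum ≡ 0  ⇒  +1.
(a,b)_3: α=-4, u≡2; β=-2, v≡2 (mod 3); (2|3)=-1, (2|3)=-1; sign (−1)^0·-1^-2·-1^-4 = +1.
(a,b)_13: α=2, u≡9; β=2, v≡6 (mod 13); (9|13)=+1, (6|13)=-1; sign (−1)^0·+1^2·-1^2 = +1.
(a,b)_23: α=0, u≡12; β=1, v≡10 (mod 23); (12|23)=+1, (10|23)=-1; sign (−1)^0·+1^1·-1^0 = +1.
(a,b)_∞: sgn(77)=+, sgn(161)=+, so +1.
(a,b)_11: α=1, u≡8; β=2, v≡10 (mod 11); (8|11)=-1, (10|11)=-1; sign (−1)^0·-1^2·-1^1 = -1.
(a,b)_5: α=6, u≡3; β=2, v≡1 (mod 5); (3|5)=-1, (1|5)=+1; sign (−1)^0·-1^2·+1^6 = +1.
(a,b)_7: α=1, u≡4; β=3, v≡1 (mod 7); (4|7)=+1, (1|7)=+1; sign (−1)^1·+1^3·+1^1 = -1.
Ram(77, 161) = {7, 11}; no ℚ_7-point on the conic.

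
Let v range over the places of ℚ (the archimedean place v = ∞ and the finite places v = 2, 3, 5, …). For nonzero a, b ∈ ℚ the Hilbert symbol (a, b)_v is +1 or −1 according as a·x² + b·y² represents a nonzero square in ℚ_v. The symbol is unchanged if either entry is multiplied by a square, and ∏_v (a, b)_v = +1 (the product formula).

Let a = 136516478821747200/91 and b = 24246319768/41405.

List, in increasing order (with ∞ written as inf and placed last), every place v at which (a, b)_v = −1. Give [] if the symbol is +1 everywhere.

(a, b) ≡ (5278, 113390) mod (ℚ^×)²; places V = {2, 3, 5, 7, 11, 13, 17, 23, 29, 47, ∞}.
(a,b)_23: α=2, u≡10; β=1, v≡4 (mod 23); (10|23)=-1, (4|23)=+1; sign (−1)^0·-1^1·+1^2 = -1.
(a,b)_29: α=1, u≡26; β=1, v≡6 (mod 29); (26|29)=-1, (6|29)=+1; sign (−1)^0·-1^1·+1^1 = -1.
(a,b)_2: α=9, β=3; u≡7, v≡7 (mod 8); ε(u)ε(v)=1·1, αω(v)=9·0, βω(u)=3·0; sum ≡ 1  ⇒  -1.
(a,b)_11: α=2, u≡9; β=2, v≡10 (mod 11); (9|11)=+1, (10|11)=-1; sign (−1)^0·+1^2·-1^2 = +1.
(a,b)_47: α=2, u≡28; β=2, v≡20 (mod 47); (28|47)=+1, (20|47)=-1; sign (−1)^0·+1^2·-1^2 = +1.
(a,b)_3: α=2, u≡1; β=0, v≡2 (mod 3); (1|3)=+1, (2|3)=-1; sign (−1)^0·+1^0·-1^2 = +1.
(a,b)_5: α=2, u≡3; β=-1, v≡3 (mod 5); (3|5)=-1, (3|5)=-1; sign (−1)^0·-1^-1·-1^2 = -1.
(a,b)_7: α=-1, u≡6; β=-2, v≡4 (mod 7); (6|7)=-1, (4|7)=+1; sign (−1)^0·-1^-2·+1^-1 = +1.
(a,b)_∞: sgn(5278)=+, sgn(113390)=+, so +1.
(a,b)_17: α=2, u≡4; β=1, v≡14 (mod 17); (4|17)=+1, (14|17)=-1; sign (−1)^0·+1^1·-1^2 = +1.
(a,b)_13: α=-1, u≡1; β=-2, v≡9 (mod 13); (1|13)=+1, (9|13)=+1; sign (−1)^0·+1^-2·+1^-1 = +1.
|Ram(5278, 113390)| = 4, even; anisotropic at {2, 5, 23, 29}.

[2, 5, 23, 29]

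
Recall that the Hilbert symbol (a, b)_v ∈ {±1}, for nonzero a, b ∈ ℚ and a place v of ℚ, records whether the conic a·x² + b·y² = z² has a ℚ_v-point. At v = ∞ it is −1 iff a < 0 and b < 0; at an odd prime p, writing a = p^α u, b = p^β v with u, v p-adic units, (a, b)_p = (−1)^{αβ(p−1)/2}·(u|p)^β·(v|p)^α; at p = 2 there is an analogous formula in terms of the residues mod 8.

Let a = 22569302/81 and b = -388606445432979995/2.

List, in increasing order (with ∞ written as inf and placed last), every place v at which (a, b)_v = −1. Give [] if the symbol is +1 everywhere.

[5, 13, 17, 23]

Mod squares: a ≡ 460598, b ≡ -86710. Check v ∈ {∞, 2, 3, 5, 7, 13, 17, 19, 23, 29, 31}.
v=2: v_2(a)=1, v_2(b)=-1; units ≡ 3, 5 (mod 8); ε·ε+αω+βω = 1·0+1·1+-1·1 ≡ 0  ⇒  (a,b)_2 = +1.
v=31: a=31^1·(≡2), b=31^2·(≡16) mod 31; (2|31)=+1, (16|31)=+1; (−1)^{1·2·15}·(+1)^2·(+1)^1 = +1.
v=7: a=7^2·(≡3), b=7^0·(≡5) mod 7; (3|7)=-1, (5|7)=-1; (−1)^{2·0·3}·(-1)^0·(-1)^2 = +1.
v=∞: 460598 > 0 and -86710 < 0  ⇒  (a,b)_∞ = +1.
v=13: a=13^0·(≡5), b=13^3·(≡9) mod 13; (5|13)=-1, (9|13)=+1; (−1)^{0·3·6}·(-1)^3·(+1)^0 = -1.
v=5: a=5^0·(≡2), b=5^1·(≡3) mod 5; (2|5)=-1, (3|5)=-1; (−1)^{0·1·2}·(-1)^1·(-1)^0 = -1.
v=19: a=19^1·(≡7), b=19^2·(≡16) mod 19; (7|19)=+1, (16|19)=+1; (−1)^{1·2·9}·(+1)^2·(+1)^1 = +1.
v=23: a=23^1·(≡4), b=23^3·(≡3) mod 23; (4|23)=+1, (3|23)=+1; (−1)^{1·3·11}·(+1)^3·(+1)^1 = -1.
v=29: a=29^0·(≡1), b=29^1·(≡27) mod 29; (1|29)=+1, (27|29)=-1; (−1)^{0·1·14}·(+1)^1·(-1)^0 = +1.
v=3: a=3^-4·(≡2), b=3^0·(≡2) mod 3; (2|3)=-1, (2|3)=-1; (−1)^{-4·0·1}·(-1)^0·(-1)^-4 = +1.
v=17: a=17^1·(≡15), b=17^2·(≡10) mod 17; (15|17)=+1, (10|17)=-1; (−1)^{1·2·8}·(+1)^2·(-1)^1 = -1.
(460598, -86710 / ℚ) ramifies at {5, 13, 17, 23}: a division algebra.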